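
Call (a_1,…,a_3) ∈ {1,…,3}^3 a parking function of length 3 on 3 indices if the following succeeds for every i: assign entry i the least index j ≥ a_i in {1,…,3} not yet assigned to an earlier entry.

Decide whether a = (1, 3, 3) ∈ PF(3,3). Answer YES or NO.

Rearranged: b = (1, 3, 3).
  b_1=1 ≤ 1
  b_2=3 > 2
  fails at i=2 ⇒ NO

NO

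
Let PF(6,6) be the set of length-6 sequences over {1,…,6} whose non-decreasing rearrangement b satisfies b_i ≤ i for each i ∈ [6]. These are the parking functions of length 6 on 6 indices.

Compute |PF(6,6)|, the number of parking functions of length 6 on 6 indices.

16807

Count = (7−6)·7^(6−1) = 1 · 16807 = 16807 (Konheim–Weiss)
E.g. (2,3,1,3,3,2) → sorted (1,2,2,3,3,3): b_i ≤ i ∀i, a PF.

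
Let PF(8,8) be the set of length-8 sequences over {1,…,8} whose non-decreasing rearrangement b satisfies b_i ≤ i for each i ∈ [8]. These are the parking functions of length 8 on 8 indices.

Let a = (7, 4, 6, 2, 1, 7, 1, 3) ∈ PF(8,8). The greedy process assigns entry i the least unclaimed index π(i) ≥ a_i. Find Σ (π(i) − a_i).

5

Σπ(i) = 1+…+8 = 36; Σa = 7+4+6+2+1+7+1+3 = 31; disp = 36−31 = 5.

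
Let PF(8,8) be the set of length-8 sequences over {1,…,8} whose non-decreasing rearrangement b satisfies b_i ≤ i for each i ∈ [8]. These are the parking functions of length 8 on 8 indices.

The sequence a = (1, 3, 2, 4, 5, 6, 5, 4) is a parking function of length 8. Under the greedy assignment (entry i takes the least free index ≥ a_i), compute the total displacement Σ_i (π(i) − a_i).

Σπ = 8·9/2 = 36 (π permutes [8]); Σa = 1+3+2+4+5+6+5+4 = 30; disp = 36−30 = 6.

6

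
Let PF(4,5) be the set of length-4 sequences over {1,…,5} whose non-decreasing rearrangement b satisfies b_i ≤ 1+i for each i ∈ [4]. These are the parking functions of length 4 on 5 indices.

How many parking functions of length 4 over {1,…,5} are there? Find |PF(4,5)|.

432

#PF = (6−4)·6^(4−1) = 2·216 = 432 (Konheim–Weiss)
Example (2,3,1,4) → sorted (1,2,3,4): b_i ≤ 1+i ∀i, a PF.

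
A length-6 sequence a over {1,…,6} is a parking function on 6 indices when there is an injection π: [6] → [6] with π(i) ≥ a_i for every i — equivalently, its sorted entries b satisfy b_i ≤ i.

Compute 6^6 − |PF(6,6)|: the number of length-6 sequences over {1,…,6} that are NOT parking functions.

|PF(6,6)| = (6+1−6)·(6+1)^{6−1} = 1·16807 = 16807 [KW]
One tuple (3,5,4,3,2,3) → sorted (2,3,3,3,4,5): b_1=2>1, not a PF.
Total 46656; non-PF = 46656−16807 = 29849

29849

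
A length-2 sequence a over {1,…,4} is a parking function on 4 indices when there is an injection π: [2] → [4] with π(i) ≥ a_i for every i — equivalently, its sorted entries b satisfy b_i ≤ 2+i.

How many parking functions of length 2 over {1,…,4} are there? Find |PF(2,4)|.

Count = (4+1−2)·(4+1)^{2−1} = 3 · 5 = 15 [KW]
E.g. (1,1) → sorted (1,1): b_i ≤ 2+i ∀i, a PF.

15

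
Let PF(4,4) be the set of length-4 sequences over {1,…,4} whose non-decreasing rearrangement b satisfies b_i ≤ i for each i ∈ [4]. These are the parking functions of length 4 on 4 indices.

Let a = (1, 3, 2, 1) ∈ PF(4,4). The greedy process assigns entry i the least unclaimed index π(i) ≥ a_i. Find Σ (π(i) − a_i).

3

Σπ = 4·5/2 = 10 (π permutes [4]); Σa = 1+3+2+1 = 7; disp = 10−7 = 3.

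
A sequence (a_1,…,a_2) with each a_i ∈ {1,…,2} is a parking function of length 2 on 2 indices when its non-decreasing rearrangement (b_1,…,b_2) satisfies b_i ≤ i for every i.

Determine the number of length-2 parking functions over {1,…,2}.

Count = (2−2+1)·(2+1)^(2−1) = 1 · 3 = 3 (Pollak)
One tuple (1,2) → sorted (1,2): b_i ≤ i ∀i, a PF.

3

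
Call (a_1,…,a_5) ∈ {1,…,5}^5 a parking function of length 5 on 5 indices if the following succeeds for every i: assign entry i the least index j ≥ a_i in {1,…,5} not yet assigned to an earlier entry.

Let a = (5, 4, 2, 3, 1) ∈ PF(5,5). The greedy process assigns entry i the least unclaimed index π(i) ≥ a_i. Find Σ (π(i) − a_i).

Σπ = 5·6/2 = 15 (π permutes [5]); Σa = 5+4+2+3+1 = 15; disp = 15−15 = 0.

0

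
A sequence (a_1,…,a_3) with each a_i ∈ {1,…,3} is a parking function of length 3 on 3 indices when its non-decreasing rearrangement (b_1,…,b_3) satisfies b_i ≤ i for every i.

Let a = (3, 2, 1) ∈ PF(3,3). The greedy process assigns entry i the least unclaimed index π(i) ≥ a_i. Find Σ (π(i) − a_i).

Σπ = 3·4/2 = 6 (π permutes [3]); Σa = 3+2+1 = 6; disp = 6−6 = 0.

0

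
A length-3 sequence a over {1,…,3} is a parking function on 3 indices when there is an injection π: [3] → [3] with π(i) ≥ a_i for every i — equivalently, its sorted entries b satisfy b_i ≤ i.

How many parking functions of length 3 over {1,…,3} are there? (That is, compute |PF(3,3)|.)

16

|PF| = (3−3+1)·(3+1)^(3−1) = 1 · 16 = 16 [KW]
E.g. (1,2,1) → sorted (1,1,2): b_i ≤ i ∀i, a PF.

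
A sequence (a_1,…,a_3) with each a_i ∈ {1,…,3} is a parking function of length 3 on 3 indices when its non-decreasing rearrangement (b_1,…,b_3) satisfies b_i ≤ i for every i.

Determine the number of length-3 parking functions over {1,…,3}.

16

|PF| = 1·4^2 = 1 · 16 = 16 (Konheim–Weiss)
Check (2,1,2) → sorted (1,2,2): b_i ≤ i ∀i, a PF.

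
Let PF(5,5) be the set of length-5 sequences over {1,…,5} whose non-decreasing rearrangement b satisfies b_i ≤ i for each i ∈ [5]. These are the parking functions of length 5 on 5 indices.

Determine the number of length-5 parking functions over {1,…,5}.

|PF| = (5+1−5)·(5+1)^{5−1} = 1 · 1296 = 1296 (Pollak)
One tuple (1,3,5,3,1) → sorted (1,1,3,3,5): b_i ≤ i ∀i, a PF.

1296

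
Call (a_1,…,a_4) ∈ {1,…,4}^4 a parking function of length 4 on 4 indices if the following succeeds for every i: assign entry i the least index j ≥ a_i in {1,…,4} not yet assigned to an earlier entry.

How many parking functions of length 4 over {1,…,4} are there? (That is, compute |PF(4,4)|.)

|PF| = (5−4)·5^(4−1) = 1·125 = 125 (Konheim–Weiss)
Example (1,1,3,1) → sorted (1,1,1,3): b_i ≤ i ∀i, a PF.

125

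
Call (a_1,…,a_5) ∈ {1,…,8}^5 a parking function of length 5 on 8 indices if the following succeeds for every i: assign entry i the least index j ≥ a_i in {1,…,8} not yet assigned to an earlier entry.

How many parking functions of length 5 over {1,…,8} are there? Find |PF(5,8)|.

26244

|PF(5,8)| = 4·9^4 = 4·6561 = 26244 (Konheim–Weiss)
One tuple (2,5,4,5,2) → sorted (2,2,4,5,5): b_i ≤ 3+i ∀i, a PF.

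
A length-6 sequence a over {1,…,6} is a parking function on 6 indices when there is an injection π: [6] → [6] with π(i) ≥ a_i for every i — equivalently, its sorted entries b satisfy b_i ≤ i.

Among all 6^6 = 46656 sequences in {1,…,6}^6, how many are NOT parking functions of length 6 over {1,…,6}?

|PF| = (6−6+1)·(6+1)^(6−1) = 1×16807 = 16807
One tuple (1,6,4,6,4,1) → sorted (1,1,4,4,6,6): b_3=4>3, not a PF.
6^6 − 16807 = 46656 − 16807 = 29849

29849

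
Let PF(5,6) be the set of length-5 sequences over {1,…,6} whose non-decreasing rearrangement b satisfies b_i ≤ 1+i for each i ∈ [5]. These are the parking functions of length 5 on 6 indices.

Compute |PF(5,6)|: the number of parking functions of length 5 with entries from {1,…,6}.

|PF(5,6)| = (7−5)·7^(5−1) = 2 · 2401 = 4802
Check (4,1,4,5,1) → sorted (1,1,4,4,5): b_i ≤ 1+i ∀i, a PF.

4802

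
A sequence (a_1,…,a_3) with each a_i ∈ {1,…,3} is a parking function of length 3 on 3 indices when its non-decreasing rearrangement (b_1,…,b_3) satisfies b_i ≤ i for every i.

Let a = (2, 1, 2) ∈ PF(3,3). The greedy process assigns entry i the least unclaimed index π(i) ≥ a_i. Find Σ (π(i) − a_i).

Σπ = 3·4/2 = 6 (π permutes [3]); Σa = 2+1+2 = 5; disp = 6−5 = 1.

1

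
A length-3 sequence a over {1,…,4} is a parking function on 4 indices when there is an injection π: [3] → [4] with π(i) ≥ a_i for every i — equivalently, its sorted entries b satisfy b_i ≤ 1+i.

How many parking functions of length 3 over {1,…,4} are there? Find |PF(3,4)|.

50

|PF| = 2·5^2 = 2·25 = 50
Check (1,2,1) → sorted (1,1,2): b_i ≤ 1+i ∀i, a PF.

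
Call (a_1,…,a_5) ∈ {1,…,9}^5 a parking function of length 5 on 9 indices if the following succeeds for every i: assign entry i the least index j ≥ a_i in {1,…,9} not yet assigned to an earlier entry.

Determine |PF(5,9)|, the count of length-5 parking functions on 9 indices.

|PF(5,9)| = (10−5)·10^(5−1) = 5×10000 = 50000
E.g. (1,1,1,5,1) → sorted (1,1,1,1,5): b_i ≤ 4+i ∀i, a PF.

50000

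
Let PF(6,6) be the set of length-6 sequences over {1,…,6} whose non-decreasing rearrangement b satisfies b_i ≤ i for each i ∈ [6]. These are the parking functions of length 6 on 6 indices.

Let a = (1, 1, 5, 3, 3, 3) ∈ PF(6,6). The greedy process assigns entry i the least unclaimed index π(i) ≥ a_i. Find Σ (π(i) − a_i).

Σπ = 21 ({1..6} each once); Σa = 1+1+5+3+3+3 = 16; disp = 21−16 = 5.

5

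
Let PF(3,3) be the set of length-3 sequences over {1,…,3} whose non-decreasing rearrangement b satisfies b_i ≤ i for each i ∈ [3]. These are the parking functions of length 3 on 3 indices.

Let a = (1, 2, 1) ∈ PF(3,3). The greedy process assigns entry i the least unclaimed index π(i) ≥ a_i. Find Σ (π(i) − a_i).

2

Σπ(i) = 1+…+3 = 6; Σa = 1+2+1 = 4; disp = 6−4 = 2.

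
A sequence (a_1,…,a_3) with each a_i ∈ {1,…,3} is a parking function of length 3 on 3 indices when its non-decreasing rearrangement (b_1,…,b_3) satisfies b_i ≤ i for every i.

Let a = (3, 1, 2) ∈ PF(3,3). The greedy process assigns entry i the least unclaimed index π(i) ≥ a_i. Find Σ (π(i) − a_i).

0

Σπ(i) = 1+…+3 = 6; Σa = 3+1+2 = 6; disp = 6−6 = 0.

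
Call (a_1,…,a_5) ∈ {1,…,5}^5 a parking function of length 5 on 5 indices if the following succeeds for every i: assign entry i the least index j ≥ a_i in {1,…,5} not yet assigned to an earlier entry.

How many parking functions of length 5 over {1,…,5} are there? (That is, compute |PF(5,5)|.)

1296

|PF| = (5−5+1)·(5+1)^(5−1) = 1·1296 = 1296
E.g. (4,2,4,3,1) → sorted (1,2,3,4,4): b_i ≤ i ∀i, a PF.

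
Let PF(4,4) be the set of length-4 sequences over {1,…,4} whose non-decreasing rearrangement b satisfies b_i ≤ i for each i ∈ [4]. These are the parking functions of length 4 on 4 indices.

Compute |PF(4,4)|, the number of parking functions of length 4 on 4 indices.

125

|PF(4,4)| = (5−4)·5^(4−1) = 1·125 = 125 (Konheim–Weiss)
One tuple (4,1,1,2) → sorted (1,1,2,4): b_i ≤ i ∀i, a PF.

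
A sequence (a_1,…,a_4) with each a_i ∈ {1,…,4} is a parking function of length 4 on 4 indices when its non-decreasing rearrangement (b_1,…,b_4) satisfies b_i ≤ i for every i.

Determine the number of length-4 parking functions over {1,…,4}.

125

Count = (4+1−4)·(4+1)^{4−1} = 1·125 = 125 (Pollak)
E.g. (1,2,2,3) → sorted (1,2,2,3): b_i ≤ i ∀i, a PF.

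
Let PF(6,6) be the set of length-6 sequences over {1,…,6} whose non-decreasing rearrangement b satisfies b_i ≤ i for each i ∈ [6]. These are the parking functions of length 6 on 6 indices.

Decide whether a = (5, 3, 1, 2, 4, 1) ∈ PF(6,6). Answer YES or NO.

Rearranged: b = (1, 1, 2, 3, 4, 5).
  b_1=1 ≤ 1
  b_2=1 ≤ 2
  b_3=2 ≤ 3
  b_4=3 ≤ 4
  b_5=4 ≤ 5
  b_6=5 ≤ 6
All bounds hold ⇒ YES

YES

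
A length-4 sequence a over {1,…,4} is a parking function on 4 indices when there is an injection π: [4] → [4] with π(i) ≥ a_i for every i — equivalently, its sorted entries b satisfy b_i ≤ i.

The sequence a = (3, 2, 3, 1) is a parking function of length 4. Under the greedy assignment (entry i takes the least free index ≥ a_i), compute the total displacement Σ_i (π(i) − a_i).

Σπ = 10 ({1..4} each once); Σa = 3+2+3+1 = 9; disp = 10−9 = 1.

1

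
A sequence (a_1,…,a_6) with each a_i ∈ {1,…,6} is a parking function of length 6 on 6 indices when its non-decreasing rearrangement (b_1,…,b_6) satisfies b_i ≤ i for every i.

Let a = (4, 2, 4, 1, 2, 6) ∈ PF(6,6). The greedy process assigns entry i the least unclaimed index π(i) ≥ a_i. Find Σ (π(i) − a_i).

2

Σπ(i) = 1+…+6 = 21; Σa = 4+2+4+1+2+6 = 19; disp = 21−19 = 2.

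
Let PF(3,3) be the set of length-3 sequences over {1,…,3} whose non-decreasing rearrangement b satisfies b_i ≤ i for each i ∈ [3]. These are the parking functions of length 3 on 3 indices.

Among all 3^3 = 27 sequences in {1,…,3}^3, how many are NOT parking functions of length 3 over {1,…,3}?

11

|PF| = 1·4^2 = 1·16 = 16 [KW]
One tuple (3,2,2) → sorted (2,2,3): b_1=2>1, not a PF.
So 27 − 16 = 11 fail.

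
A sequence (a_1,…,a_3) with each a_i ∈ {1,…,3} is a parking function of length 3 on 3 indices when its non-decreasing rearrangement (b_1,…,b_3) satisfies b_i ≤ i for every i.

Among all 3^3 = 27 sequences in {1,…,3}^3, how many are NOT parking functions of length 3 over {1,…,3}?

11

Count = (3−3+1)·(3+1)^(3−1) = 1×16 = 16 [KW]
Check (3,1,3) → sorted (1,3,3): b_2=3>2, not a PF.
3^3 − 16 = 27 − 16 = 11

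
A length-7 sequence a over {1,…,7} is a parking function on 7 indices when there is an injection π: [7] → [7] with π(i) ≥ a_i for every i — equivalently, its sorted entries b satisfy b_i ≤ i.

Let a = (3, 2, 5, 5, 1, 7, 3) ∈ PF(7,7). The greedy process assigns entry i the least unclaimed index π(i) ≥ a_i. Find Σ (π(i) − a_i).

Σπ = 28 ({1..7} each once); Σa = 3+2+5+5+1+7+3 = 26; disp = 28−26 = 2.

2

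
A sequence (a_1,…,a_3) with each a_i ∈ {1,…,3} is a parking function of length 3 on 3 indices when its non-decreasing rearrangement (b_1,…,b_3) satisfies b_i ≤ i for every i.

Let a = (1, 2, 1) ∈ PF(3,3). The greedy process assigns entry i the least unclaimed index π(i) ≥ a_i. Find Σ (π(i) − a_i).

2

Σπ = 6 ({1..3} each once); Σa = 1+2+1 = 4; disp = 6−4 = 2.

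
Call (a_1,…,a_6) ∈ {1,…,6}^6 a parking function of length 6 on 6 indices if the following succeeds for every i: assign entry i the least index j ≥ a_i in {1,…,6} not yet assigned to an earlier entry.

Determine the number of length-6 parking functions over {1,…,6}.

|PF| = (6−6+1)·(6+1)^(6−1) = 1×16807 = 16807 (Konheim–Weiss)
Example (6,2,5,1,3,2) → sorted (1,2,2,3,5,6): b_i ≤ i ∀i, a PF.

16807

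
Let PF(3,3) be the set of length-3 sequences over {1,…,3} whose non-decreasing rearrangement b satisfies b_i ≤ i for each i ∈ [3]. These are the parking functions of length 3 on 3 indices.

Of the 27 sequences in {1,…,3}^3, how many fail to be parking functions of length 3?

|PF| = (4−3)·4^(3−1) = 1 · 16 = 16 (Pollak)
E.g. (1,3,3) → sorted (1,3,3): b_2=3>2, not a PF.
3^3 − 16 = 27 − 16 = 11

11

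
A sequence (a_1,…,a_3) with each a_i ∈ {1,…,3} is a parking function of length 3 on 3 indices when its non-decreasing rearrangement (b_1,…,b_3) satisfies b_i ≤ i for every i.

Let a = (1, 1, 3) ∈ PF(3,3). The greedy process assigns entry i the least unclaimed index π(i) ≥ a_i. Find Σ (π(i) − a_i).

1

Σπ = 3·4/2 = 6 (π permutes [3]); Σa = 1+1+3 = 5; disp = 6−5 = 1.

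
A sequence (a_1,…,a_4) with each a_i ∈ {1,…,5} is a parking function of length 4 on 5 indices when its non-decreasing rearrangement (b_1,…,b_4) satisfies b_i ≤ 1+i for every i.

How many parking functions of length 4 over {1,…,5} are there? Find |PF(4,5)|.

|PF(4,5)| = (6−4)·6^(4−1) = 2 · 216 = 432 [KW]
Check (3,3,1,3) → sorted (1,3,3,3): b_i ≤ 1+i ∀i, a PF.

432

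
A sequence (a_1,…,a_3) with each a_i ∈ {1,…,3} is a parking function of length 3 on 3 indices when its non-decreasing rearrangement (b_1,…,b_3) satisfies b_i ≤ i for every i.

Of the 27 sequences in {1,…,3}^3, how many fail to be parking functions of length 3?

11

#PF = (3+1−3)·(3+1)^{3−1} = 1·16 = 16 (Pollak)
Example (3,3,1) → sorted (1,3,3): b_2=3>2, not a PF.
So 27 − 16 = 11 fail.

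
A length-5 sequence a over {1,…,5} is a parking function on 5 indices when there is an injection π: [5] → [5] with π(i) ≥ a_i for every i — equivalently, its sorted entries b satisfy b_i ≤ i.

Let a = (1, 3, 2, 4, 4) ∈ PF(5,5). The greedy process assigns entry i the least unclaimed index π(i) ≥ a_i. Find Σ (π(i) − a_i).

1

Σπ(i) = 1+…+5 = 15; Σa = 1+3+2+4+4 = 14; disp = 15−14 = 1.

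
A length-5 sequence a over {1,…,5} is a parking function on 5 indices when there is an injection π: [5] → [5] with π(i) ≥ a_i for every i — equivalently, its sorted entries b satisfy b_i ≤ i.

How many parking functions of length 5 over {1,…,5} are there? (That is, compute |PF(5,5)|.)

|PF(5,5)| = (5+1−5)·(5+1)^{5−1} = 1·1296 = 1296 (Konheim–Weiss)
Example (4,3,1,4,1) → sorted (1,1,3,4,4): b_i ≤ i ∀i, a PF.

1296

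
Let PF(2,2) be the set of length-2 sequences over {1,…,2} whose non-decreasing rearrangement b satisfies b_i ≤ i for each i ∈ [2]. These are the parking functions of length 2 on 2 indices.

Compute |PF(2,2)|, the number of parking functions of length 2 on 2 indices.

3

Count = (2+1−2)·(2+1)^{2−1} = 1 · 3 = 3
One tuple (2,1) → sorted (1,2): b_i ≤ i ∀i, a PF.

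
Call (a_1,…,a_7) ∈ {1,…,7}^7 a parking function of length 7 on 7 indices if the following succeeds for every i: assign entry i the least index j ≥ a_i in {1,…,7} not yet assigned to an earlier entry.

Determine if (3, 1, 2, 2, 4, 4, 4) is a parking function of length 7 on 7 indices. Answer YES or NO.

Order a: b = (1, 2, 2, 3, 4, 4, 4).
  b_1=1 ≤ 1
  b_2=2 ≤ 2
  b_3=2 ≤ 3
  b_4=3 ≤ 4
  b_5=4 ≤ 5
  b_6=4 ≤ 6
  b_7=4 ≤ 7
All bounds hold ⇒ YES

YES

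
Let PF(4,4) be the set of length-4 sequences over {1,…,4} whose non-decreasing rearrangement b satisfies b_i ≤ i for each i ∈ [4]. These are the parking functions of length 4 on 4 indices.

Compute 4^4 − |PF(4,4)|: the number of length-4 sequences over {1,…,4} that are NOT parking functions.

Count = (4−4+1)·(4+1)^(4−1) = 1·125 = 125 (Pollak)
Example (2,3,2,4) → sorted (2,2,3,4): b_1=2>1, not a PF.
Total 256; non-PF = 256−125 = 131

131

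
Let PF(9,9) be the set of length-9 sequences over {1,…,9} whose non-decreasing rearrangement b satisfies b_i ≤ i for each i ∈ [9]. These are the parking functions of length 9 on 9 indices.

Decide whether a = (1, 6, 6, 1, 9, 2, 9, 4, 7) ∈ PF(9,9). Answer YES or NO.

NO

Sorted: b = (1, 1, 2, 4, 6, 6, 7, 9, 9).
  b_1=1 ≤ 1
  b_2=1 ≤ 2
  b_3=2 ≤ 3
  b_4=4 ≤ 4
  b_5=6 > 5
  fails at i=5 ⇒ NO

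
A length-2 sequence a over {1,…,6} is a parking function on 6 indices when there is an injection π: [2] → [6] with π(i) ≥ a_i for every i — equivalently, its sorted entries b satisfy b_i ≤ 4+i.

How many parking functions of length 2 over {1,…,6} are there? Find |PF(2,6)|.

#PF = 5·7^1 = 5×7 = 35 (Pollak)
Example (1,4) → sorted (1,4): b_i ≤ 4+i ∀i, a PF.

35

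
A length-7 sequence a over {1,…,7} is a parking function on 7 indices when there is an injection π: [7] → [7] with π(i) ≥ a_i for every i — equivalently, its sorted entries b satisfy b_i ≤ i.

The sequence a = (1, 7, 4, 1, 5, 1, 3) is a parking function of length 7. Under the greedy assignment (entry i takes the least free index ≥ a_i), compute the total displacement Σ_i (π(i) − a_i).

6

Σπ = 7·8/2 = 28 (π permutes [7]); Σa = 1+7+4+1+5+1+3 = 22; disp = 28−22 = 6.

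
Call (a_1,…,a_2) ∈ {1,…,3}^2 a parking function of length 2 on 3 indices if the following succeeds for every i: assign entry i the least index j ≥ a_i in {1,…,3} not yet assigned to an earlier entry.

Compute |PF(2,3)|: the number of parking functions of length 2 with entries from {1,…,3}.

8

#PF = (3−2+1)·(3+1)^(2−1) = 2 · 4 = 8
Check (2,2) → sorted (2,2): b_i ≤ 1+i ∀i, a PF.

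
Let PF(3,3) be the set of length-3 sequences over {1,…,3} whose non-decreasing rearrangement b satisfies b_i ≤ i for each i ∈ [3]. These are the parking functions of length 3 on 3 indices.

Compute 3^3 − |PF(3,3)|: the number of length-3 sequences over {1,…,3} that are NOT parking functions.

|PF(3,3)| = 1·4^2 = 1·16 = 16
E.g. (2,2,3) → sorted (2,2,3): b_1=2>1, not a PF.
3^3 − 16 = 27 − 16 = 11

11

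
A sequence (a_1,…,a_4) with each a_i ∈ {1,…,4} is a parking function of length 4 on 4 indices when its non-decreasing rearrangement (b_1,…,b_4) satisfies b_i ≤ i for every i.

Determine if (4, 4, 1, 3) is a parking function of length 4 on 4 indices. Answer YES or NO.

NO

Sorted: b = (1, 3, 4, 4).
  b_1=1 ≤ 1
  b_2=3 > 2
  fails at i=2 ⇒ NO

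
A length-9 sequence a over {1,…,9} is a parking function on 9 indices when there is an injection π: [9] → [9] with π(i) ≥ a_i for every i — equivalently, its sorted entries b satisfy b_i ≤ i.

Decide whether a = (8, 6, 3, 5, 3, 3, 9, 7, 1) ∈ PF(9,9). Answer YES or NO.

Rearranged: b = (1, 3, 3, 3, 5, 6, 7, 8, 9).
  b_1=1 ≤ 1
  b_2=3 > 2
  fails at i=2 ⇒ NO

NO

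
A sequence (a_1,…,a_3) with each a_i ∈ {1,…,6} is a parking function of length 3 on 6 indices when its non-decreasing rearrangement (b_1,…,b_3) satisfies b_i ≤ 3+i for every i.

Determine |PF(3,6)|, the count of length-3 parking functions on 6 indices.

196

|PF| = (7−3)·7^(3−1) = 4×49 = 196
Example (2,1,1) → sorted (1,1,2): b_i ≤ 3+i ∀i, a PF.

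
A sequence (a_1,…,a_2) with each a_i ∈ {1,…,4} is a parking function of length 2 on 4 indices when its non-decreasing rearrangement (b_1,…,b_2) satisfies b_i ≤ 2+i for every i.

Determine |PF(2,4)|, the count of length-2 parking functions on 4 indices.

15

Count = (5−2)·5^(2−1) = 3·5 = 15 [KW]
Example (2,2) → sorted (2,2): b_i ≤ 2+i ∀i, a PF.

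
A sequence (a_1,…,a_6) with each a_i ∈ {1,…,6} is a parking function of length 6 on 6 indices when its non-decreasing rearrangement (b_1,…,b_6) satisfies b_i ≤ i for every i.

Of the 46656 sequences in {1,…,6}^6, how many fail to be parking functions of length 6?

29849

|PF(6,6)| = 1·7^5 = 1 · 16807 = 16807
E.g. (2,2,2,3,2,5) → sorted (2,2,2,2,3,5): b_1=2>1, not a PF.
6^6 − 16807 = 46656 − 16807 = 29849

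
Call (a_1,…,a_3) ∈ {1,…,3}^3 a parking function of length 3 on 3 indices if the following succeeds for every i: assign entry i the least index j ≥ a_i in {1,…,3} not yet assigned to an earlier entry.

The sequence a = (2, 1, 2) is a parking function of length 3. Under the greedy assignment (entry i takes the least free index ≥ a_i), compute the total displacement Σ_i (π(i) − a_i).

1

Σπ(i) = 1+…+3 = 6; Σa = 2+1+2 = 5; disp = 6−5 = 1.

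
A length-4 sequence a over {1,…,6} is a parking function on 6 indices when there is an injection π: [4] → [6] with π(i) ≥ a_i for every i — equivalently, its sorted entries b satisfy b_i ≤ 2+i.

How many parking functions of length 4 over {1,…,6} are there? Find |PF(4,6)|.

|PF| = 3·7^3 = 3 · 343 = 1029 [KW]
Check (3,1,4,5) → sorted (1,3,4,5): b_i ≤ 2+i ∀i, a PF.

1029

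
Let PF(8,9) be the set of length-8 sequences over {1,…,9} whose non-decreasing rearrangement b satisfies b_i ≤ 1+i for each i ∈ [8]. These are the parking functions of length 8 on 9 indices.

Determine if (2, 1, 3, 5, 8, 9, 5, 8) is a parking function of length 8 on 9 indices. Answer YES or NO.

NO

Order a: b = (1, 2, 3, 5, 5, 8, 8, 9).
  b_1=1 ≤ 2
  b_2=2 ≤ 3
  b_3=3 ≤ 4
  b_4=5 ≤ 5
  b_5=5 ≤ 6
  b_6=8 > 7
  fails at i=6 ⇒ NO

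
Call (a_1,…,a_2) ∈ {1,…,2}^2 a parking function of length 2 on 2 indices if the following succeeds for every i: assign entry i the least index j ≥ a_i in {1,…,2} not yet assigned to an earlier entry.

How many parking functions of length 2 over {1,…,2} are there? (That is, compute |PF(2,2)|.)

Count = (2+1−2)·(2+1)^{2−1} = 1×3 = 3 (Pollak)
One tuple (1,1) → sorted (1,1): b_i ≤ i ∀i, a PF.

3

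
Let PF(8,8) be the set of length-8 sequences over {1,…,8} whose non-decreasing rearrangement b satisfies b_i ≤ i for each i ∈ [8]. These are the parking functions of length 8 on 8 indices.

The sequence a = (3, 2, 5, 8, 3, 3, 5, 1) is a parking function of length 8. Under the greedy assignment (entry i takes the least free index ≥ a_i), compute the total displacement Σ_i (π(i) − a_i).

Σπ = 36 ({1..8} each once); Σa = 3+2+5+8+3+3+5+1 = 30; disp = 36−30 = 6.

6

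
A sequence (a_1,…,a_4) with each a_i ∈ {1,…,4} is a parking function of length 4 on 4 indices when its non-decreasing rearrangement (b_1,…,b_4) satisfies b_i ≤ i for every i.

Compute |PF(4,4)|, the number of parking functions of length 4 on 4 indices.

125

|PF(4,4)| = (4−4+1)·(4+1)^(4−1) = 1 · 125 = 125
E.g. (1,4,3,1) → sorted (1,1,3,4): b_i ≤ i ∀i, a PF.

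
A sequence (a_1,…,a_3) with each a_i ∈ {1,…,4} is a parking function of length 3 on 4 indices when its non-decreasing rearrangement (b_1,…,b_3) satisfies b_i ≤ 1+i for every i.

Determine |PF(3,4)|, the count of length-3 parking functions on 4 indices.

#PF = (4−3+1)·(4+1)^(3−1) = 2×25 = 50 (Konheim–Weiss)
E.g. (1,2,3) → sorted (1,2,3): b_i ≤ 1+i ∀i, a PF.

50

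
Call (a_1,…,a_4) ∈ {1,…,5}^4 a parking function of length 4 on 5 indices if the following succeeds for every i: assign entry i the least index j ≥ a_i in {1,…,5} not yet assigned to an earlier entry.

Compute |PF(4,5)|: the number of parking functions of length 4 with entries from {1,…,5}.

432

|PF(4,5)| = (6−4)·6^(4−1) = 2 · 216 = 432 (Konheim–Weiss)
Example (4,1,3,1) → sorted (1,1,3,4): b_i ≤ 1+i ∀i, a PF.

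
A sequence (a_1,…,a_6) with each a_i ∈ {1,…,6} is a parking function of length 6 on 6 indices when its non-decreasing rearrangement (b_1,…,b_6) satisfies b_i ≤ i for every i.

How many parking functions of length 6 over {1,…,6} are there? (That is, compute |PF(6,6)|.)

16807

#PF = (6+1−6)·(6+1)^{6−1} = 1 · 16807 = 16807 (Konheim–Weiss)
Example (1,3,3,6,5,1) → sorted (1,1,3,3,5,6): b_i ≤ i ∀i, a PF.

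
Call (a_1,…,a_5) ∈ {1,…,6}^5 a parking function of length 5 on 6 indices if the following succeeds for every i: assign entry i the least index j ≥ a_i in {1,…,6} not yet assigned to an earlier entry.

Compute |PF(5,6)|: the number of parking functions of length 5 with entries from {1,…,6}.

Count = (6−5+1)·(6+1)^(5−1) = 2 · 2401 = 4802 [KW]
Check (4,1,3,4,6) → sorted (1,3,4,4,6): b_i ≤ 1+i ∀i, a PF.

4802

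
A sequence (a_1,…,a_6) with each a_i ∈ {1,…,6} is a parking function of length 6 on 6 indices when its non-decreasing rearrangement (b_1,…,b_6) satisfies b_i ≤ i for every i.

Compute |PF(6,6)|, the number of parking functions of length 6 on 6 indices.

16807

Count = (7−6)·7^(6−1) = 1×16807 = 16807
Example (5,4,2,1,6,3) → sorted (1,2,3,4,5,6): b_i ≤ i ∀i, a PF.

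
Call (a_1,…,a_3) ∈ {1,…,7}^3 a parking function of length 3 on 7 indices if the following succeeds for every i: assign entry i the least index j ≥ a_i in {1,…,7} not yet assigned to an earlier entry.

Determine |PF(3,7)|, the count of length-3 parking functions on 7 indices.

|PF(3,7)| = (7−3+1)·(7+1)^(3−1) = 5·64 = 320 (Konheim–Weiss)
E.g. (3,3,1) → sorted (1,3,3): b_i ≤ 4+i ∀i, a PF.

320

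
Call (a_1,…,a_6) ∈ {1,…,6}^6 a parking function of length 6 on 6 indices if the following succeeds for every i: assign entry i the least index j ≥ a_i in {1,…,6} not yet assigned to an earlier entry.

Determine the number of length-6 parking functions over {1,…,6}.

16807

Count = 1·7^5 = 1×16807 = 16807
Example (3,2,4,1,4,5) → sorted (1,2,3,4,4,5): b_i ≤ i ∀i, a PF.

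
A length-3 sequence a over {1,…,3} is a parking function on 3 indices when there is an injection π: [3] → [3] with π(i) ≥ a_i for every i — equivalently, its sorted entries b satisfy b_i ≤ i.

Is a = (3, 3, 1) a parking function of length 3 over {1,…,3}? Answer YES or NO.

NO

Order a: b = (1, 3, 3).
  b_1=1 ≤ 1
  b_2=3 > 2
  fails at i=2 ⇒ NO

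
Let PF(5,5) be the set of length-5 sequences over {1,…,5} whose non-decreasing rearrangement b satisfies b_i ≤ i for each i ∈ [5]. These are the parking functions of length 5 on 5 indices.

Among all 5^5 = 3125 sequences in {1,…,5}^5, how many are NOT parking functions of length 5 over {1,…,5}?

1829

|PF(5,5)| = (6−5)·6^(5−1) = 1×1296 = 1296 [KW]
E.g. (3,5,5,5,1) → sorted (1,3,5,5,5): b_2=3>2, not a PF.
5^5 − 1296 = 3125 − 1296 = 1829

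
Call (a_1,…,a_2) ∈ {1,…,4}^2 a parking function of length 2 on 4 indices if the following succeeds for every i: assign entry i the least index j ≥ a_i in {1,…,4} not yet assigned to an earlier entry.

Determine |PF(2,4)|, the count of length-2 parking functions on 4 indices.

15

|PF(2,4)| = 3·5^1 = 3 · 5 = 15 (Konheim–Weiss)
Example (2,2) → sorted (2,2): b_i ≤ 2+i ∀i, a PF.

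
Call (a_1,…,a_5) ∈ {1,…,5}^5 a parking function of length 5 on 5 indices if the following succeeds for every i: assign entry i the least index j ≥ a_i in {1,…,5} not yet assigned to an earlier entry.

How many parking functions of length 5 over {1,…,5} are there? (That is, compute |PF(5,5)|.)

1296

|PF(5,5)| = (5+1−5)·(5+1)^{5−1} = 1×1296 = 1296
One tuple (4,3,1,3,1) → sorted (1,1,3,3,4): b_i ≤ i ∀i, a PF.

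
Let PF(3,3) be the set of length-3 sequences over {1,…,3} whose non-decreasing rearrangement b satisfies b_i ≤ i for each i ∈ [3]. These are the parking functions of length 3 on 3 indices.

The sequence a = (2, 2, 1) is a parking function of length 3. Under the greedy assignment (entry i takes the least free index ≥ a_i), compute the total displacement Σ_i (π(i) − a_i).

1

Σπ(i) = 1+…+3 = 6; Σa = 2+2+1 = 5; disp = 6−5 = 1.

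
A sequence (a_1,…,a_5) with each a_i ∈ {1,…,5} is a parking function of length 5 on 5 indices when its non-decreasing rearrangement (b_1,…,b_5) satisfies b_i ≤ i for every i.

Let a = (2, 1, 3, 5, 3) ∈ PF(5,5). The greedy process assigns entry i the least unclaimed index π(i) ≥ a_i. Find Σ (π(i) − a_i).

1

Σπ = 15 ({1..5} each once); Σa = 2+1+3+5+3 = 14; disp = 15−14 = 1.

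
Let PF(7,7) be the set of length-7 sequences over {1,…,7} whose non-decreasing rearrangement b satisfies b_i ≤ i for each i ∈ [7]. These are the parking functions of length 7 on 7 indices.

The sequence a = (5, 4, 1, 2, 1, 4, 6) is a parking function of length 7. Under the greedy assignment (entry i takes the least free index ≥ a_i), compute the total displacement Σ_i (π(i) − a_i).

5

Σπ = 28 ({1..7} each once); Σa = 5+4+1+2+1+4+6 = 23; disp = 28−23 = 5.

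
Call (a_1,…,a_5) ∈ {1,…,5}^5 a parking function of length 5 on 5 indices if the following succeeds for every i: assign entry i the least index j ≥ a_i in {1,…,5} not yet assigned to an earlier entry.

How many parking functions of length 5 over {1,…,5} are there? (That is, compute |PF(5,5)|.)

|PF| = (5+1−5)·(5+1)^{5−1} = 1×1296 = 1296
Check (3,4,1,1,1) → sorted (1,1,1,3,4): b_i ≤ i ∀i, a PF.

1296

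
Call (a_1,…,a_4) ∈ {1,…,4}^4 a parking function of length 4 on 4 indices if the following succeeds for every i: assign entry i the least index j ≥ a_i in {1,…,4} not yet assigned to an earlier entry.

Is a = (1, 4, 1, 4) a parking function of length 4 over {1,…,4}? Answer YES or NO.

Order a: b = (1, 1, 4, 4).
  b_1=1 ≤ 1
  b_2=1 ≤ 2
  b_3=4 > 3
  fails at i=3 ⇒ NO

NO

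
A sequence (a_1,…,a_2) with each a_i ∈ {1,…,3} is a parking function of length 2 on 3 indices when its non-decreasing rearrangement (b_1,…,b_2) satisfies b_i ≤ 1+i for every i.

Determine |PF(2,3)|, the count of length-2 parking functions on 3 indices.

|PF(2,3)| = 2·4^1 = 2 · 4 = 8 [KW]
Check (1,2) → sorted (1,2): b_i ≤ 1+i ∀i, a PF.

8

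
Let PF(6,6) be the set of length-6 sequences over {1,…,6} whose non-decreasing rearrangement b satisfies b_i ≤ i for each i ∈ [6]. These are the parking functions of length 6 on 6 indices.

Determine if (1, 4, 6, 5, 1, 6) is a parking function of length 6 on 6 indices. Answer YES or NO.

NO

Sorted: b = (1, 1, 4, 5, 6, 6).
  b_1=1 ≤ 1
  b_2=1 ≤ 2
  b_3=4 > 3
  fails at i=3 ⇒ NO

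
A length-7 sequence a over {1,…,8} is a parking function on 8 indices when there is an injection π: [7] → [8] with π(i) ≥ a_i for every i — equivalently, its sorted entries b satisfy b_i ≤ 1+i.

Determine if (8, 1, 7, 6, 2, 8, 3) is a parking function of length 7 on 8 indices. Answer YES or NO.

Order a: b = (1, 2, 3, 6, 7, 8, 8).
  b_1=1 ≤ 2
  b_2=2 ≤ 3
  b_3=3 ≤ 4
  b_4=6 > 5
  fails at i=4 ⇒ NO

NO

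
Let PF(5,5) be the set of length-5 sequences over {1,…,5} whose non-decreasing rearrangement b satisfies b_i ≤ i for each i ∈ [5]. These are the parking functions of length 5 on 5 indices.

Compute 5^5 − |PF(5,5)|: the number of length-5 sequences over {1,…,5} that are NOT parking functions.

1829

Count = (5−5+1)·(5+1)^(5−1) = 1·1296 = 1296 (Pollak)
Check (3,5,5,4,4) → sorted (3,4,4,5,5): b_1=3>1, not a PF.
So 3125 − 1296 = 1829 fail.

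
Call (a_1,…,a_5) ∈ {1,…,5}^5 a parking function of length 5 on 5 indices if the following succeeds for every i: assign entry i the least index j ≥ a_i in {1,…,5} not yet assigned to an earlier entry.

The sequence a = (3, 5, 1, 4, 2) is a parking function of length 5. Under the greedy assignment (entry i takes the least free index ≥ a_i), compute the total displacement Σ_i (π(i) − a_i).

Σπ = 5·6/2 = 15 (π permutes [5]); Σa = 3+5+1+4+2 = 15; disp = 15−15 = 0.

0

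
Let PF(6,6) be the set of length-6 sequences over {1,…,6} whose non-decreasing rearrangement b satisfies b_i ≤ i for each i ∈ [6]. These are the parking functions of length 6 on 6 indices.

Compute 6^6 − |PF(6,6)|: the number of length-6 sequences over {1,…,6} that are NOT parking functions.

Count = (6−6+1)·(6+1)^(6−1) = 1 · 16807 = 16807 [KW]
One tuple (6,4,2,6,3,6) → sorted (2,3,4,6,6,6): b_1=2>1, not a PF.
So 46656 − 16807 = 29849 fail.

29849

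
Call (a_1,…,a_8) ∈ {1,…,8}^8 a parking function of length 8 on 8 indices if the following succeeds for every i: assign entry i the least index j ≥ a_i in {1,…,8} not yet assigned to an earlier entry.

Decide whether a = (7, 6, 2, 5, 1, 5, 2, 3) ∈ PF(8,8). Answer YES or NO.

YES

Order a: b = (1, 2, 2, 3, 5, 5, 6, 7).
  b_1=1 ≤ 1
  b_2=2 ≤ 2
  b_3=2 ≤ 3
  b_4=3 ≤ 4
  b_5=5 ≤ 5
  b_6=5 ≤ 6
  b_7=6 ≤ 7
  b_8=7 ≤ 8
All bounds hold ⇒ YES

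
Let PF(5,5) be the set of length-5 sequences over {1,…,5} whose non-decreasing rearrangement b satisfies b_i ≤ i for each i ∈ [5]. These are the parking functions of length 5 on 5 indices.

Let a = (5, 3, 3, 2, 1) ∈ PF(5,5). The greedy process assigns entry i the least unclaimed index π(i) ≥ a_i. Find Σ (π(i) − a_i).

Σπ = 5·6/2 = 15 (π permutes [5]); Σa = 5+3+3+2+1 = 14; disp = 15−14 = 1.

1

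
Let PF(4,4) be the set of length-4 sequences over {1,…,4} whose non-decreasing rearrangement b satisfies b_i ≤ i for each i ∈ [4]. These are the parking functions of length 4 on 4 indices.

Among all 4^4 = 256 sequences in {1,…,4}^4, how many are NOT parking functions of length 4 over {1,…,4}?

131

Count = (5−4)·5^(4−1) = 1·125 = 125
Check (4,3,4,3) → sorted (3,3,4,4): b_1=3>1, not a PF.
So 256 − 125 = 131 fail.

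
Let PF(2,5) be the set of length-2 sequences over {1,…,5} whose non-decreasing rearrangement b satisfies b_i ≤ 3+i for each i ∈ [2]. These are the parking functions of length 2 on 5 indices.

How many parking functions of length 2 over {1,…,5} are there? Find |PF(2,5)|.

24

|PF| = (5−2+1)·(5+1)^(2−1) = 4×6 = 24 (Pollak)
E.g. (4,3) → sorted (3,4): b_i ≤ 3+i ∀i, a PF.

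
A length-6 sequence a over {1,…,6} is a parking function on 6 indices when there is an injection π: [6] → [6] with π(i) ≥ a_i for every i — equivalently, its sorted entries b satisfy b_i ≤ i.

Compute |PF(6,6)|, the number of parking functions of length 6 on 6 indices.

#PF = (7−6)·7^(6−1) = 1·16807 = 16807 (Konheim–Weiss)
Check (3,4,1,6,4,2) → sorted (1,2,3,4,4,6): b_i ≤ i ∀i, a PF.

16807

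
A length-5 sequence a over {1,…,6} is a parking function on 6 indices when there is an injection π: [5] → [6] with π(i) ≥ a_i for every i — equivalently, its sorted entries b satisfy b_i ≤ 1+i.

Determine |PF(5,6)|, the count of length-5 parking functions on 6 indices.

4802

#PF = (7−5)·7^(5−1) = 2×2401 = 4802 (Konheim–Weiss)
Example (2,2,2,2,2) → sorted (2,2,2,2,2): b_i ≤ 1+i ∀i, a PF.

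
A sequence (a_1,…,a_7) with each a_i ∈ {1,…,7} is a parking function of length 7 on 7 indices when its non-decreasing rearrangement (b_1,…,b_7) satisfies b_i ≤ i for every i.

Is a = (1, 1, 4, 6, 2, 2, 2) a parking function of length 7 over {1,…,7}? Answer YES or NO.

Order a: b = (1, 1, 2, 2, 2, 4, 6).
  b_1=1 ≤ 1
  b_2=1 ≤ 2
  b_3=2 ≤ 3
  b_4=2 ≤ 4
  b_5=2 ≤ 5
  b_6=4 ≤ 6
  b_7=6 ≤ 7
All bounds hold ⇒ YES

YES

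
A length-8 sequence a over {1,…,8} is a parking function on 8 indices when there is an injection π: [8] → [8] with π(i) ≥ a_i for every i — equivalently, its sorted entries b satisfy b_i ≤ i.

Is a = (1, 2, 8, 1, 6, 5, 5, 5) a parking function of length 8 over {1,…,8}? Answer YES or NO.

Rearranged: b = (1, 1, 2, 5, 5, 5, 6, 8).
  b_1=1 ≤ 1
  b_2=1 ≤ 2
  b_3=2 ≤ 3
  b_4=5 > 4
  fails at i=4 ⇒ NO

NO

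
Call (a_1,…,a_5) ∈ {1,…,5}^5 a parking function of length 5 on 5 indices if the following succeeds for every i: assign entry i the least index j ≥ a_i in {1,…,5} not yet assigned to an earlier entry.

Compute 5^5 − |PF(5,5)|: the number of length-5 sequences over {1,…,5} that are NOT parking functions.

|PF| = (5−5+1)·(5+1)^(5−1) = 1·1296 = 1296 (Pollak)
One tuple (5,3,4,5,5) → sorted (3,4,5,5,5): b_1=3>1, not a PF.
5^5 − 1296 = 3125 − 1296 = 1829

1829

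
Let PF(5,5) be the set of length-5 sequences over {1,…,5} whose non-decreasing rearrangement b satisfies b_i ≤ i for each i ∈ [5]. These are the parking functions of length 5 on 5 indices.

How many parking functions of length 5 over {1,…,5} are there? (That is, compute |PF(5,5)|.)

1296

|PF| = (6−5)·6^(5−1) = 1×1296 = 1296 [KW]
Check (2,1,1,1,5) → sorted (1,1,1,2,5): b_i ≤ i ∀i, a PF.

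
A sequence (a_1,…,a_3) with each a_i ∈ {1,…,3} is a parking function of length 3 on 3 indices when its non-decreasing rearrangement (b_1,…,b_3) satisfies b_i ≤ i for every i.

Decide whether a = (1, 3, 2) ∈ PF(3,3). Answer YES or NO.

Rearranged: b = (1, 2, 3).
  b_1=1 ≤ 1
  b_2=2 ≤ 2
  b_3=3 ≤ 3
All bounds hold ⇒ YES

YES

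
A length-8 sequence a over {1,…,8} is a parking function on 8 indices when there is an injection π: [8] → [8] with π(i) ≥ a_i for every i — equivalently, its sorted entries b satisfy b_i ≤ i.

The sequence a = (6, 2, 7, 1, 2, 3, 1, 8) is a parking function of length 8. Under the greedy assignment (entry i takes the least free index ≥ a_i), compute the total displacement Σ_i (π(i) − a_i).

6

Σπ = 36 ({1..8} each once); Σa = 6+2+7+1+2+3+1+8 = 30; disp = 36−30 = 6.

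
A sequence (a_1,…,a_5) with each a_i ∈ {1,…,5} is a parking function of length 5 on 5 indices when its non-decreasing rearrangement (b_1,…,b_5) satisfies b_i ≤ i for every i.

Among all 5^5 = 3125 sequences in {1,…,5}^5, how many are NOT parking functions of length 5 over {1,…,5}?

1829

#PF = 1·6^4 = 1 · 1296 = 1296 (Konheim–Weiss)
E.g. (5,3,5,4,4) → sorted (3,4,4,5,5): b_1=3>1, not a PF.
5^5 − 1296 = 3125 − 1296 = 1829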